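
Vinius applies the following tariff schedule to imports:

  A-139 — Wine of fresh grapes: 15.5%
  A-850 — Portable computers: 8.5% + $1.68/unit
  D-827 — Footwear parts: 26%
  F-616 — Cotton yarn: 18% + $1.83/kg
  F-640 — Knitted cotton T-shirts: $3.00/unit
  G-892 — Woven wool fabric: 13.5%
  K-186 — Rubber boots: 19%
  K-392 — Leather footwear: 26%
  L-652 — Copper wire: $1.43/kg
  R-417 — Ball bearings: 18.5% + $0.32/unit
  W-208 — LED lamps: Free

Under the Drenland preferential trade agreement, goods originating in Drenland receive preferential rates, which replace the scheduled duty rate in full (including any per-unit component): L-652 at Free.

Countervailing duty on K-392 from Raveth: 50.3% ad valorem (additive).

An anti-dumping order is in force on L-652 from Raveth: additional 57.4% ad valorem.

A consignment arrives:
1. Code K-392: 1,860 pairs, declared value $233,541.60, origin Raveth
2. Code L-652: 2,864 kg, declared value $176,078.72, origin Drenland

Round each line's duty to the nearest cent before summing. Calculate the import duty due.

Line 1 (K-392, Raveth, 1,860 pairs, $233,541.60):
Base rate for K-392 is 26%.
Additional duty on K-392 from Raveth: +50.3%. Applied ad valorem rate: 26% + 50.3% = 76.3%.
Duty = $233,541.60 × 76.3% = $178,192.24.
Line 2 (L-652, Drenland, 2,864 kg, $176,078.72):
Base rate for L-652 is $1.43/kg.
Origin Drenland qualifies under the Vinius–Drenland agreement and L-652 is covered: preferential rate Free applies instead.
The additional-duty order on L-652 targets Raveth, not Drenland; it does not apply.
Duty = $176,078.72 × 0% = $0.00.
Total = $178,192.24 + $0.00 = $178,192.24.

$178,192.24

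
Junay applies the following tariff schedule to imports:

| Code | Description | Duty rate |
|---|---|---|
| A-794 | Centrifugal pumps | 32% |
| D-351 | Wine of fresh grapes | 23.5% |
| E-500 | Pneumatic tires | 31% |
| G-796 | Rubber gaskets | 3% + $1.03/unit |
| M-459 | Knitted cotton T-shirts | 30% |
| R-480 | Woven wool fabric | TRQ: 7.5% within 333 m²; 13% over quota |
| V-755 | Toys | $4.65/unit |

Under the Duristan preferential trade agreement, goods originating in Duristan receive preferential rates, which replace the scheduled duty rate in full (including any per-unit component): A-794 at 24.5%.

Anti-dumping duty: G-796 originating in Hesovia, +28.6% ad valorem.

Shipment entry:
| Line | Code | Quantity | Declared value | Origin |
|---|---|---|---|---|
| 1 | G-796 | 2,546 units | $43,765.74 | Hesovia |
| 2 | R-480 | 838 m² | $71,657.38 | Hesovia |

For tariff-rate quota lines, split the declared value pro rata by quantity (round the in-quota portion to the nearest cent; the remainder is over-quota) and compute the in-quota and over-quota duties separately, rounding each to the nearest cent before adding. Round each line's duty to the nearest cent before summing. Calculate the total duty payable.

Line 1 (G-796, Hesovia, 2,546 units, $43,765.74):
Base rate for G-796 is 3% + $1.03/unit.
Additional duty on G-796 from Hesovia: +28.6%. Applied ad valorem rate: 3% + 28.6% = 31.6%.
Duty = $43,765.74 × 31.6% + 2,546 × $1.03 = $16,452.35.
Line 2 (R-480, Hesovia, 838 m², $71,657.38):
Code R-480 is under a tariff-rate quota (threshold 333 m²). In-quota: 333 m² at 7.5%; over-quota: 505 m² at 13%.
Pro-rata value split: in-quota = $71,657.38 × 333/838 = $28,474.83; over-quota = $71,657.38 − $28,474.83 = $43,182.55.
In-quota duty = $28,474.83 × 7.5% = $2,135.61. Over-quota duty = $43,182.55 × 13% = $5,613.73.
Line duty = $2,135.61 + $5,613.73 = $7,749.34.
Total = $16,452.35 + $7,749.34 = $24,201.69.

$24,201.69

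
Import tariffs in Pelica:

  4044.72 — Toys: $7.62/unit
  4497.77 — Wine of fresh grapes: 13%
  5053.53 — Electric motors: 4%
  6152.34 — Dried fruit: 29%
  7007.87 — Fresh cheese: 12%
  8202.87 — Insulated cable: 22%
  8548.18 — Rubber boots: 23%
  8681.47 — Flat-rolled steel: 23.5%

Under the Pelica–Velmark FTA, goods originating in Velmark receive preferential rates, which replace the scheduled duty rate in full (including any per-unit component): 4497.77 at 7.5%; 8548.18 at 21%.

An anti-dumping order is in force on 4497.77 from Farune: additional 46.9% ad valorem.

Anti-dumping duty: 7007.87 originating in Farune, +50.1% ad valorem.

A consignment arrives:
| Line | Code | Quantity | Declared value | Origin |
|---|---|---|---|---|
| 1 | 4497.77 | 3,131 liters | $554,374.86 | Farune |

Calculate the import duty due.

Line 1 (4497.77, Farune, 3,131 liters, $554,374.86):
Base rate for 4497.77 is 13%.
4497.77 has an FTA preferential rate, but origin Farune is not Velmark; base rate stands.
Additional duty on 4497.77 from Farune: +46.9%. Applied ad valorem rate: 13% + 46.9% = 59.9%.
Duty = $554,374.86 × 59.9% = $332,070.54.

$332,070.54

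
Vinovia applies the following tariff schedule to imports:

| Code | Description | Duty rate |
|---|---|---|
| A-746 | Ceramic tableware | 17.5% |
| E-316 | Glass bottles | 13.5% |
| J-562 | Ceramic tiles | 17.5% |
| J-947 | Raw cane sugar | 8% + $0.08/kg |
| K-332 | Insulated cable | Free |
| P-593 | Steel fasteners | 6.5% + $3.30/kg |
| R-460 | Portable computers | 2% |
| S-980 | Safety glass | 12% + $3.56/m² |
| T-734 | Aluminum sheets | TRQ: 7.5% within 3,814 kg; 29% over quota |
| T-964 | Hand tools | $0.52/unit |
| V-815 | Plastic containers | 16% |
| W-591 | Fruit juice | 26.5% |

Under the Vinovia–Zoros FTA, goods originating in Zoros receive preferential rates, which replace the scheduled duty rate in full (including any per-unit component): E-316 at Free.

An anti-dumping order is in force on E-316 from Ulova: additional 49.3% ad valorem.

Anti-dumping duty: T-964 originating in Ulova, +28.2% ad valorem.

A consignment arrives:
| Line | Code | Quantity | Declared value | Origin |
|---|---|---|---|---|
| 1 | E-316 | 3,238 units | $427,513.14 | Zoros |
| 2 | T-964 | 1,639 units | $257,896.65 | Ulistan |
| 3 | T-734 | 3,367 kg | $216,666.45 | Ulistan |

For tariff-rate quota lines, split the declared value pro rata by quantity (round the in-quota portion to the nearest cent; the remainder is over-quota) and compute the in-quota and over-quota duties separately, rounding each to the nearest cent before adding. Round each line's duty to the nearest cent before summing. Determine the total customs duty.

Line 1 (E-316, Zoros, 3,238 units, $427,513.14):
Base rate for E-316 is 13.5%.
Origin Zoros qualifies under the Vinovia–Zoros agreement and E-316 is covered: preferential rate Free applies instead.
The additional-duty order on E-316 targets Ulova, not Zoros; it does not apply.
Duty = $427,513.14 × 0% = $0.00.
Line 2 (T-964, Ulistan, 1,639 units, $257,896.65):
Base rate for T-964 is $0.52/unit.
The additional-duty order on T-964 targets Ulova, not Ulistan; it does not apply.
Duty = 1,639 × $0.52 = $852.28.
Line 3 (T-734, Ulistan, 3,367 kg, $216,666.45):
Code T-734 is under a tariff-rate quota (threshold 3,814 kg). Quantity 3,367 kg is within the quota, so the in-quota rate 7.5% applies to the full value.
Duty = $216,666.45 × 7.5% = $16,249.98.
Total = $0.00 + $852.28 + $16,249.98 = $17,102.26.

$17,102.26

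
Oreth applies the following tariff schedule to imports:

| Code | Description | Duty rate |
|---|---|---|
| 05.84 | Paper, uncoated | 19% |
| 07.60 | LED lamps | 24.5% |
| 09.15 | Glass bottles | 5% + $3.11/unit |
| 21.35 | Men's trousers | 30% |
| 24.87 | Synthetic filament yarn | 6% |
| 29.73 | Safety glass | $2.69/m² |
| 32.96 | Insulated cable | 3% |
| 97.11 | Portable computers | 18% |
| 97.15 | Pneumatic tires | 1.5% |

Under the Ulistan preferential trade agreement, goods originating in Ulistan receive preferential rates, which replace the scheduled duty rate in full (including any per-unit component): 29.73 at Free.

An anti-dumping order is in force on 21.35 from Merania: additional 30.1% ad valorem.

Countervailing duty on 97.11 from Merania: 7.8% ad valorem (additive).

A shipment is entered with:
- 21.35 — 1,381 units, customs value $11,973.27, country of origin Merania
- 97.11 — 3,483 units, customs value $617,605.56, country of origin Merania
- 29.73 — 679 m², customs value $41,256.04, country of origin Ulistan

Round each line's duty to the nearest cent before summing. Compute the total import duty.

Line 1 (21.35, Merania, 1,381 units, $11,973.27):
Base rate for 21.35 is 30%.
Additional duty on 21.35 from Merania: +30.1%. Applied ad valorem rate: 30% + 30.1% = 60.1%.
Duty = $11,973.27 × 60.1% = $7,195.94.
Line 2 (97.11, Merania, 3,483 units, $617,605.56):
Base rate for 97.11 is 18%.
Additional duty on 97.11 from Merania: +7.8%. Applied ad valorem rate: 18% + 7.8% = 25.8%.
Duty = $617,605.56 × 25.8% = $159,342.23.
Line 3 (29.73, Ulistan, 679 m², $41,256.04):
Base rate for 29.73 is $2.69/m².
Origin Ulistan qualifies under the Oreth–Ulistan agreement and 29.73 is covered: preferential rate Free applies instead.
Duty = $41,256.04 × 0% = $0.00.
Total = $7,195.94 + $159,342.23 + $0.00 = $166,538.17.

$166,538.17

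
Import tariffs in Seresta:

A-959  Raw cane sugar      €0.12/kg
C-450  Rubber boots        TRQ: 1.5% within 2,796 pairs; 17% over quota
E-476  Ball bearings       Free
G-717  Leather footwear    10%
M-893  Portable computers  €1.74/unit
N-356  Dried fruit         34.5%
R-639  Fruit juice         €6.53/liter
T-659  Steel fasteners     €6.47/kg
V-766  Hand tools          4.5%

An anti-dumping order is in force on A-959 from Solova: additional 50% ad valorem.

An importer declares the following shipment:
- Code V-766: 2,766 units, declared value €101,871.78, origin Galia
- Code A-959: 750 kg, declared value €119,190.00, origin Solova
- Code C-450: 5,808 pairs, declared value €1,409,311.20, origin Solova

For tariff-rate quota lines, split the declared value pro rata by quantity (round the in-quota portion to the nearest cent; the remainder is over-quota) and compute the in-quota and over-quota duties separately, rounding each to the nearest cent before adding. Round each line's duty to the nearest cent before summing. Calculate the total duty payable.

Line 1 (V-766, Galia, 2,766 units, €101,871.78):
Base rate for V-766 is 4.5%.
Duty = €101,871.78 × 4.5% = €4,584.23.
Line 2 (A-959, Solova, 750 kg, €119,190.00):
Base rate for A-959 is €0.12/kg.
Additional duty on A-959 from Solova: +50% ad valorem. Applied ad valorem rate = 50%.
Duty = €119,190.00 × 50% + 750 × €0.12 = €59,685.00.
Line 3 (C-450, Solova, 5,808 pairs, €1,409,311.20):
Code C-450 is under a tariff-rate quota (threshold 2,796 pairs). In-quota: 2,796 pairs at 1.5%; over-quota: 3,012 pairs at 17%.
Pro-rata value split: in-quota = €1,409,311.20 × 2,796/5,808 = €678,449.40; over-quota = €1,409,311.20 − €678,449.40 = €730,861.80.
In-quota duty = €678,449.40 × 1.5% = €10,176.74. Over-quota duty = €730,861.80 × 17% = €124,246.51.
Line duty = €10,176.74 + €124,246.51 = €134,423.25.
Total = €4,584.23 + €59,685.00 + €134,423.25 = €198,692.48.

€198,692.48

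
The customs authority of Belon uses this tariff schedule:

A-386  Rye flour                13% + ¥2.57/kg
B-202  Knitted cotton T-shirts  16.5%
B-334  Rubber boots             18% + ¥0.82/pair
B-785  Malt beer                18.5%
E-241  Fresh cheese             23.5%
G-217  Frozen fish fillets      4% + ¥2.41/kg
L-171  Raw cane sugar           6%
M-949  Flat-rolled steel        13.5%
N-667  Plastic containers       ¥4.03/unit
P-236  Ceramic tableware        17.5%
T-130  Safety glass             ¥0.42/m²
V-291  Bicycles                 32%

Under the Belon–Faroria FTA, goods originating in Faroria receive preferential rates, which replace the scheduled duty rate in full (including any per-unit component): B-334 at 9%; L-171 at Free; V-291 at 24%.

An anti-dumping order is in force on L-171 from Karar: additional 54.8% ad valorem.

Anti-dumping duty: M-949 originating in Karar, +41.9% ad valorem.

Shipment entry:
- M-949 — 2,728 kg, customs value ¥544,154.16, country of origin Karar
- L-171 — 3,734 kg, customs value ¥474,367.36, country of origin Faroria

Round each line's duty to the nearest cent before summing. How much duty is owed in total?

Line 1 (M-949, Karar, 2,728 kg, ¥544,154.16):
Base rate for M-949 is 13.5%.
Additional duty on M-949 from Karar: +41.9%. Applied ad valorem rate: 13.5% + 41.9% = 55.4%.
Duty = ¥544,154.16 × 55.4% = ¥301,461.40.
Line 2 (L-171, Faroria, 3,734 kg, ¥474,367.36):
Base rate for L-171 is 6%.
Origin Faroria qualifies under the Belon–Faroria agreement and L-171 is covered: preferential rate Free applies instead.
The additional-duty order on L-171 targets Karar, not Faroria; it does not apply.
Duty = ¥474,367.36 × 0% = ¥0.00.
Total = ¥301,461.40 + ¥0.00 = ¥301,461.40.

¥301,461.40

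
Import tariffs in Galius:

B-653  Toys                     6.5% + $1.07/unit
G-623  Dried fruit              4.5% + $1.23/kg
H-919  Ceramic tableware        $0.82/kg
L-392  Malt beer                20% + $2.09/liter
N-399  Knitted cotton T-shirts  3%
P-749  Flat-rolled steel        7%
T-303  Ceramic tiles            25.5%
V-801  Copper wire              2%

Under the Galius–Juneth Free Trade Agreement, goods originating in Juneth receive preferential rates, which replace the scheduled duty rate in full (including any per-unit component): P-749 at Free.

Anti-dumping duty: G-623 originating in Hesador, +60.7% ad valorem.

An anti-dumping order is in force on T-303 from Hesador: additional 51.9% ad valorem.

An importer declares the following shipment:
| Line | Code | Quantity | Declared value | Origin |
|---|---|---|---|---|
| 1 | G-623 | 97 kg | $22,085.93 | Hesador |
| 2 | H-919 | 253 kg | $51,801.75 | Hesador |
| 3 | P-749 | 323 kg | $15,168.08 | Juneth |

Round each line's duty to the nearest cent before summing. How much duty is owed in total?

Line 1 (G-623, Hesador, 97 kg, $22,085.93):
Base rate for G-623 is 4.5% + $1.23/kg.
Additional duty on G-623 from Hesador: +60.7%. Applied ad valorem rate: 4.5% + 60.7% = 65.2%.
Duty = $22,085.93 × 65.2% + 97 × $1.23 = $14,519.34.
Line 2 (H-919, Hesador, 253 kg, $51,801.75):
Base rate for H-919 is $0.82/kg.
Duty = 253 × $0.82 = $207.46.
Line 3 (P-749, Juneth, 323 kg, $15,168.08):
Base rate for P-749 is 7%.
Origin Juneth qualifies under the Galius–Juneth agreement and P-749 is covered: preferential rate Free applies instead.
Duty = $15,168.08 × 0% = $0.00.
Total = $14,519.34 + $207.46 + $0.00 = $14,726.80.

$14,726.80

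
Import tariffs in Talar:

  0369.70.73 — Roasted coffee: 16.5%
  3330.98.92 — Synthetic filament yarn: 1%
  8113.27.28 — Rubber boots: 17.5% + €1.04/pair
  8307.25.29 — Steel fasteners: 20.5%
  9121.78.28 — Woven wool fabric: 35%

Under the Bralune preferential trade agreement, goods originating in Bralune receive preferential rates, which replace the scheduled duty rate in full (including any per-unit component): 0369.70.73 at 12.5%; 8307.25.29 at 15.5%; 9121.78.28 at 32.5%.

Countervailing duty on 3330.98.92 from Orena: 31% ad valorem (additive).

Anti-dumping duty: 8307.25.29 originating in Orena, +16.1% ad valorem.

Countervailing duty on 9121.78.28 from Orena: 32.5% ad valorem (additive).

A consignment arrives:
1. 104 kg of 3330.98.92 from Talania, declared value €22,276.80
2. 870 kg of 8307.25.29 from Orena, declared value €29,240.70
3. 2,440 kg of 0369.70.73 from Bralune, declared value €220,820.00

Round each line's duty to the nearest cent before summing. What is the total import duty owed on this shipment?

€38,527.37

Line 1 (3330.98.92, Talania, 104 kg, €22,276.80):
Base rate for 3330.98.92 is 1%.
The additional-duty order on 3330.98.92 targets Orena, not Talania; it does not apply.
Duty = €22,276.80 × 1% = €222.77.
Line 2 (8307.25.29, Orena, 870 kg, €29,240.70):
Base rate for 8307.25.29 is 20.5%.
8307.25.29 has an FTA preferential rate, but origin Orena is not Bralune; base rate stands.
Additional duty on 8307.25.29 from Orena: +16.1%. Applied ad valorem rate: 20.5% + 16.1% = 36.6%.
Duty = €29,240.70 × 36.6% = €10,702.10.
Line 3 (0369.70.73, Bralune, 2,440 kg, €220,820.00):
Base rate for 0369.70.73 is 16.5%.
Origin Bralune qualifies under the Talar–Bralune agreement and 0369.70.73 is covered: preferential rate 12.5% applies instead.
Duty = €220,820.00 × 12.5% = €27,602.50.
Total = €222.77 + €10,702.10 + €27,602.50 = €38,527.37.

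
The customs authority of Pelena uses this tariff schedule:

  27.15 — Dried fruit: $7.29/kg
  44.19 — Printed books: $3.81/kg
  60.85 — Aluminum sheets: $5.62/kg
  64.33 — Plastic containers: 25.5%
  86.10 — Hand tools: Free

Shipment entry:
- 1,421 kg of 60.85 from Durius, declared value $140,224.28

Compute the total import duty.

$7,986.02

Line 1 (60.85, Durius, 1,421 kg, $140,224.28):
Base rate for 60.85 is $5.62/kg.
Duty = 1,421 × $5.62 = $7,986.02.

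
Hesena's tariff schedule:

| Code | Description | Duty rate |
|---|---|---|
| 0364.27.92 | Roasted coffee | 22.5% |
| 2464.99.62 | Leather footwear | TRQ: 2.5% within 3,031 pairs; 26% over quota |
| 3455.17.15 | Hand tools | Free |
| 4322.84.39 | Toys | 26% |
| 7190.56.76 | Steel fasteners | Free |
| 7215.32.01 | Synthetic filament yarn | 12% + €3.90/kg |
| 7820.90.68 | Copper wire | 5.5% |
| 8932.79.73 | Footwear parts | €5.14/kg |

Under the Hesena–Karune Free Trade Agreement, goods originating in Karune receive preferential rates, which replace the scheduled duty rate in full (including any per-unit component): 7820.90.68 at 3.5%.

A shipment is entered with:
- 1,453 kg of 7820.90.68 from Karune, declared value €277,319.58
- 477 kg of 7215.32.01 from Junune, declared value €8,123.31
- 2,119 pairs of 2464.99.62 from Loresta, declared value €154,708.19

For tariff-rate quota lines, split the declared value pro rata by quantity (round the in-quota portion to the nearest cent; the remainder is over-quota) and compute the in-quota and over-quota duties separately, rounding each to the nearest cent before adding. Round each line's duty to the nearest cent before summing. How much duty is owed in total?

Line 1 (7820.90.68, Karune, 1,453 kg, €277,319.58):
Base rate for 7820.90.68 is 5.5%.
Origin Karune qualifies under the Hesena–Karune agreement and 7820.90.68 is covered: preferential rate 3.5% applies instead.
Duty = €277,319.58 × 3.5% = €9,706.19.
Line 2 (7215.32.01, Junune, 477 kg, €8,123.31):
Base rate for 7215.32.01 is 12% + €3.90/kg.
Duty = €8,123.31 × 12% + 477 × €3.90 = €2,835.10.
Line 3 (2464.99.62, Loresta, 2,119 pairs, €154,708.19):
Code 2464.99.62 is under a tariff-rate quota (threshold 3,031 pairs). Quantity 2,119 pairs is within the quota, so the in-quota rate 2.5% applies to the full value.
Duty = €154,708.19 × 2.5% = €3,867.70.
Total = €9,706.19 + €2,835.10 + €3,867.70 = €16,408.99.

€16,408.99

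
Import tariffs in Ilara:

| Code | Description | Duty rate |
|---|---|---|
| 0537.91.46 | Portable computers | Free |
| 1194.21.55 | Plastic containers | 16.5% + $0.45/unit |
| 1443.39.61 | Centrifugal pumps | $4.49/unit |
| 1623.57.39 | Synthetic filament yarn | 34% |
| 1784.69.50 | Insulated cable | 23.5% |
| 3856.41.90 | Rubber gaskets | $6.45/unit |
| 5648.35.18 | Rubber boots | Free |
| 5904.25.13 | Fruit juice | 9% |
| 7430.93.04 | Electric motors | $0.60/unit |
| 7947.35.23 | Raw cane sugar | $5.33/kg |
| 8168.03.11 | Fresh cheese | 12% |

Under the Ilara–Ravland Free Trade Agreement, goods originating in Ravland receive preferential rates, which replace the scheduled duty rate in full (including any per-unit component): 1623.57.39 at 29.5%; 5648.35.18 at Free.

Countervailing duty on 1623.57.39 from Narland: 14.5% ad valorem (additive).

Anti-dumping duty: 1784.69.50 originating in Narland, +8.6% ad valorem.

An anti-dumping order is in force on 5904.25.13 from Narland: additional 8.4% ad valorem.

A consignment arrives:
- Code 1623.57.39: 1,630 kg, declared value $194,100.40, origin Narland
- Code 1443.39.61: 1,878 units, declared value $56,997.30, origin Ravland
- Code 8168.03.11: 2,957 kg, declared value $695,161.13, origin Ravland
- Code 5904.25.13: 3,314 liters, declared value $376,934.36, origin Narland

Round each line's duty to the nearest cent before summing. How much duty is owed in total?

$251,576.83

Line 1 (1623.57.39, Narland, 1,630 kg, $194,100.40):
Base rate for 1623.57.39 is 34%.
1623.57.39 has an FTA preferential rate, but origin Narland is not Ravland; base rate stands.
Additional duty on 1623.57.39 from Narland: +14.5%. Applied ad valorem rate: 34% + 14.5% = 48.5%.
Duty = $194,100.40 × 48.5% = $94,138.69.
Line 2 (1443.39.61, Ravland, 1,878 units, $56,997.30):
Base rate for 1443.39.61 is $4.49/unit.
Origin Ravland is the FTA partner but 1443.39.61 is not on the preference list; base rate stands.
Duty = 1,878 × $4.49 = $8,432.22.
Line 3 (8168.03.11, Ravland, 2,957 kg, $695,161.13):
Base rate for 8168.03.11 is 12%.
Origin Ravland is the FTA partner but 8168.03.11 is not on the preference list; base rate stands.
Duty = $695,161.13 × 12% = $83,419.34.
Line 4 (5904.25.13, Narland, 3,314 liters, $376,934.36):
Base rate for 5904.25.13 is 9%.
Additional duty on 5904.25.13 from Narland: +8.4%. Applied ad valorem rate: 9% + 8.4% = 17.4%.
Duty = $376,934.36 × 17.4% = $65,586.58.
Total = $94,138.69 + $8,432.22 + $83,419.34 + $65,586.58 = $251,576.83.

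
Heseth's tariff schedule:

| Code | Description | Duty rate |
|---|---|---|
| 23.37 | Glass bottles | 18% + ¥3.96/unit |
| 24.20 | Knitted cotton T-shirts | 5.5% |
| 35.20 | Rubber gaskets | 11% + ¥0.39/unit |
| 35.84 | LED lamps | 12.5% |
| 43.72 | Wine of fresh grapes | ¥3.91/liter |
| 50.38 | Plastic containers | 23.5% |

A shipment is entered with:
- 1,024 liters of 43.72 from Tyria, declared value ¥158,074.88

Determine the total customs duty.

Line 1 (43.72, Tyria, 1,024 liters, ¥158,074.88):
Base rate for 43.72 is ¥3.91/liter.
Duty = 1,024 × ¥3.91 = ¥4,003.84.

¥4,003.84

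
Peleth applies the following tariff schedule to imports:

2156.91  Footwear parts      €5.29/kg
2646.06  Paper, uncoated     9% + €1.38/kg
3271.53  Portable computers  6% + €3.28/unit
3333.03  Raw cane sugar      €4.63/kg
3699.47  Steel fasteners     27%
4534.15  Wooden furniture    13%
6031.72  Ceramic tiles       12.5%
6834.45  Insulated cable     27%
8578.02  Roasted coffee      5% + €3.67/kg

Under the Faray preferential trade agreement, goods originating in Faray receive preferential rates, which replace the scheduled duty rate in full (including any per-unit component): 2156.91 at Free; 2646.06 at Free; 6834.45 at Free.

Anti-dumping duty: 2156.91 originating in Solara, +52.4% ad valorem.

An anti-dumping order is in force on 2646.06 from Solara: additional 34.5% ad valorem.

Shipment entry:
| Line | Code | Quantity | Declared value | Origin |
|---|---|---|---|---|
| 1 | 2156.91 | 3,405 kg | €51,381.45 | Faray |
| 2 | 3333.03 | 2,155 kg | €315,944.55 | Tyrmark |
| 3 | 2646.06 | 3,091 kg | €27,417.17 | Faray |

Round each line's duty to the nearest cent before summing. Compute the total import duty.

Line 1 (2156.91, Faray, 3,405 kg, €51,381.45):
Base rate for 2156.91 is €5.29/kg.
Origin Faray qualifies under the Peleth–Faray agreement and 2156.91 is covered: preferential rate Free applies instead.
The additional-duty order on 2156.91 targets Solara, not Faray; it does not apply.
Duty = €51,381.45 × 0% = €0.00.
Line 2 (3333.03, Tyrmark, 2,155 kg, €315,944.55):
Base rate for 3333.03 is €4.63/kg.
Duty = 2,155 × €4.63 = €9,977.65.
Line 3 (2646.06, Faray, 3,091 kg, €27,417.17):
Base rate for 2646.06 is 9% + €1.38/kg.
Origin Faray qualifies under the Peleth–Faray agreement and 2646.06 is covered: preferential rate Free applies instead.
The additional-duty order on 2646.06 targets Solara, not Faray; it does not apply.
Duty = €27,417.17 × 0% = €0.00.
Total = €0.00 + €9,977.65 + €0.00 = €9,977.65.

€9,977.65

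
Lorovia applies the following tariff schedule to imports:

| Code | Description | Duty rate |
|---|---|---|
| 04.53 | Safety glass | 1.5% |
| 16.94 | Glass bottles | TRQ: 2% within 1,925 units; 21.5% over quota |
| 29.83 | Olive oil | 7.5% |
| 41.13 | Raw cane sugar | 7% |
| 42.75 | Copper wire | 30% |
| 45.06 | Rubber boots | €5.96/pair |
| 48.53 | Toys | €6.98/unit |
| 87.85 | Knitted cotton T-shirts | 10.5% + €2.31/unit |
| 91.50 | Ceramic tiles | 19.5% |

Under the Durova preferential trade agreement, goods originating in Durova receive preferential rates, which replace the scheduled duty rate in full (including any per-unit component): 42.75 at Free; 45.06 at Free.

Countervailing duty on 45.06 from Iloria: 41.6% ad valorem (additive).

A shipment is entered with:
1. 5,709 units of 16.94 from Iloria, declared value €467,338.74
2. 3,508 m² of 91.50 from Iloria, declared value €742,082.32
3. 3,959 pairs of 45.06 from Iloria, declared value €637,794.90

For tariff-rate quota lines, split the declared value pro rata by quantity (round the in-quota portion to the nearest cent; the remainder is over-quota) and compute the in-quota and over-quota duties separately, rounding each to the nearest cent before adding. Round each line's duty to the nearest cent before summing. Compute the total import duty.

Line 1 (16.94, Iloria, 5,709 units, €467,338.74):
Code 16.94 is under a tariff-rate quota (threshold 1,925 units). In-quota: 1,925 units at 2%; over-quota: 3,784 units at 21.5%.
Pro-rata value split: in-quota = €467,338.74 × 1,925/5,709 = €157,580.50; over-quota = €467,338.74 − €157,580.50 = €309,758.24.
In-quota duty = €157,580.50 × 2% = €3,151.61. Over-quota duty = €309,758.24 × 21.5% = €66,598.02.
Line duty = €3,151.61 + €66,598.02 = €69,749.63.
Line 2 (91.50, Iloria, 3,508 m², €742,082.32):
Base rate for 91.50 is 19.5%.
Duty = €742,082.32 × 19.5% = €144,706.05.
Line 3 (45.06, Iloria, 3,959 pairs, €637,794.90):
Base rate for 45.06 is €5.96/pair.
45.06 has an FTA preferential rate, but origin Iloria is not Durova; base rate stands.
Additional duty on 45.06 from Iloria: +41.6% ad valorem. Applied ad valorem rate = 41.6%.
Duty = €637,794.90 × 41.6% + 3,959 × €5.96 = €288,918.32.
Total = €69,749.63 + €144,706.05 + €288,918.32 = €503,374.00.

€503,374.00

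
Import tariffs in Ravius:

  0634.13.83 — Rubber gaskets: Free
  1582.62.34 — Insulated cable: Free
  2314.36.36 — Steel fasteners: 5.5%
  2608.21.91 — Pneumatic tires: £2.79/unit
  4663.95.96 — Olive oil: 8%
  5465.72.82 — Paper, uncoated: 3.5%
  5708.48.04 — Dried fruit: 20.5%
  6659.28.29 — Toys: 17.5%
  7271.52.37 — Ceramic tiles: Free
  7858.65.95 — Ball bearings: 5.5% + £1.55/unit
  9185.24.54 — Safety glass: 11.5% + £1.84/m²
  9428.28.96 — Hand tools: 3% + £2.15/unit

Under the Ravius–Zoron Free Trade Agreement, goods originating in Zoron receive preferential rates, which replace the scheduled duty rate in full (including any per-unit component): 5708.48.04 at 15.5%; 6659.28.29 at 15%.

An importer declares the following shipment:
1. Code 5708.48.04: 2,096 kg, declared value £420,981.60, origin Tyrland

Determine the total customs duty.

Line 1 (5708.48.04, Tyrland, 2,096 kg, £420,981.60):
Base rate for 5708.48.04 is 20.5%.
5708.48.04 has an FTA preferential rate, but origin Tyrland is not Zoron; base rate stands.
Duty = £420,981.60 × 20.5% = £86,301.23.

£86,301.23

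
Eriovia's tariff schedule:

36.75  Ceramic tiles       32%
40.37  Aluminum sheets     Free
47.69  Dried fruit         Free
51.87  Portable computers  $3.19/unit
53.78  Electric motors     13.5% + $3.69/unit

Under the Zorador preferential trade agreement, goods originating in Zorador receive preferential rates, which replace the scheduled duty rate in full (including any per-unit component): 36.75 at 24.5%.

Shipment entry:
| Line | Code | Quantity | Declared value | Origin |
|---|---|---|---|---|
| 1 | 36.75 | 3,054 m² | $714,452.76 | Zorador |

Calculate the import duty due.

Line 1 (36.75, Zorador, 3,054 m², $714,452.76):
Base rate for 36.75 is 32%.
Origin Zorador qualifies under the Eriovia–Zorador agreement and 36.75 is covered: preferential rate 24.5% applies instead.
Duty = $714,452.76 × 24.5% = $175,040.93.

$175,040.93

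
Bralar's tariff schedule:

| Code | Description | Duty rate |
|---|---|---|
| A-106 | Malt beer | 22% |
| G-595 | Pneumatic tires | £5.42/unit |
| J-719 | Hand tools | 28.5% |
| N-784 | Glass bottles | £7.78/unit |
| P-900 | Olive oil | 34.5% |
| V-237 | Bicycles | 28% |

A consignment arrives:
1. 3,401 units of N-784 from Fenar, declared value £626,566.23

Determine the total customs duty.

£26,459.78

Line 1 (N-784, Fenar, 3,401 units, £626,566.23):
Base rate for N-784 is £7.78/unit.
Duty = 3,401 × £7.78 = £26,459.78.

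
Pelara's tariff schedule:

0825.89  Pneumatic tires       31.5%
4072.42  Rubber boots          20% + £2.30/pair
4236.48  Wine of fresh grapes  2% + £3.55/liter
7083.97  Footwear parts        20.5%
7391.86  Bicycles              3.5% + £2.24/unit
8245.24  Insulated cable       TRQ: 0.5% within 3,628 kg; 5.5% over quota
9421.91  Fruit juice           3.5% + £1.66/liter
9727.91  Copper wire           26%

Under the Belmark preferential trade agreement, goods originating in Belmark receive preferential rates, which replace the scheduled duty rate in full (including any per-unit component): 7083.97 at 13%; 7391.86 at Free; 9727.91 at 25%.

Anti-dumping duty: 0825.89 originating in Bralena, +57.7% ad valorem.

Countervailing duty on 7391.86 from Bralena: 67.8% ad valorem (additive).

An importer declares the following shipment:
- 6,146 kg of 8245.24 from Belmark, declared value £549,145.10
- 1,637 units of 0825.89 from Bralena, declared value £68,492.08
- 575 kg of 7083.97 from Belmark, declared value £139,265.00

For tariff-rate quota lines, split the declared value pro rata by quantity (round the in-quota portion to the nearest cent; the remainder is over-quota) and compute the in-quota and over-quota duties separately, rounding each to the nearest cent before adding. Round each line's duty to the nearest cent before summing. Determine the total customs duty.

Line 1 (8245.24, Belmark, 6,146 kg, £549,145.10):
Code 8245.24 is under a tariff-rate quota (threshold 3,628 kg). In-quota: 3,628 kg at 0.5%; over-quota: 2,518 kg at 5.5%.
Pro-rata value split: in-quota = £549,145.10 × 3,628/6,146 = £324,161.80; over-quota = £549,145.10 − £324,161.80 = £224,983.30.
In-quota duty = £324,161.80 × 0.5% = £1,620.81. Over-quota duty = £224,983.30 × 5.5% = £12,374.08.
Line duty = £1,620.81 + £12,374.08 = £13,994.89.
Line 2 (0825.89, Bralena, 1,637 units, £68,492.08):
Base rate for 0825.89 is 31.5%.
Additional duty on 0825.89 from Bralena: +57.7%. Applied ad valorem rate: 31.5% + 57.7% = 89.2%.
Duty = £68,492.08 × 89.2% = £61,094.94.
Line 3 (7083.97, Belmark, 575 kg, £139,265.00):
Base rate for 7083.97 is 20.5%.
Origin Belmark qualifies under the Pelara–Belmark agreement and 7083.97 is covered: preferential rate 13% applies instead.
Duty = £139,265.00 × 13% = £18,104.45.
Total = £13,994.89 + £61,094.94 + £18,104.45 = £93,194.28.

£93,194.28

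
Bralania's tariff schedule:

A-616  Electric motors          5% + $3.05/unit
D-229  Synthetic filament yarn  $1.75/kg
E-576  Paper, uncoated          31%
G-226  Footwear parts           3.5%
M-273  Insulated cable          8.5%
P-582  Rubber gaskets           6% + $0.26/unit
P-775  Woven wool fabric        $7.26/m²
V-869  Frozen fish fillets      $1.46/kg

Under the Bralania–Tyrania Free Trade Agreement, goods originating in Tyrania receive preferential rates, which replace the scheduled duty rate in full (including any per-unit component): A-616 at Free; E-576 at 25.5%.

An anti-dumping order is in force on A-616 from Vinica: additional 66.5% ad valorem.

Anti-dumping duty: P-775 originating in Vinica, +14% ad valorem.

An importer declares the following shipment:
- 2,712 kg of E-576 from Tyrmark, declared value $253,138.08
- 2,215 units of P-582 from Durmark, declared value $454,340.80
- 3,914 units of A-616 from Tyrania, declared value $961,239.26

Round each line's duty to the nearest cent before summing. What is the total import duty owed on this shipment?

$106,309.15

Line 1 (E-576, Tyrmark, 2,712 kg, $253,138.08):
Base rate for E-576 is 31%.
E-576 has an FTA preferential rate, but origin Tyrmark is not Tyrania; base rate stands.
Duty = $253,138.08 × 31% = $78,472.80.
Line 2 (P-582, Durmark, 2,215 units, $454,340.80):
Base rate for P-582 is 6% + $0.26/unit.
Duty = $454,340.80 × 6% + 2,215 × $0.26 = $27,836.35.
Line 3 (A-616, Tyrania, 3,914 units, $961,239.26):
Base rate for A-616 is 5% + $3.05/unit.
Origin Tyrania qualifies under the Bralania–Tyrania agreement and A-616 is covered: preferential rate Free applies instead.
The additional-duty order on A-616 targets Vinica, not Tyrania; it does not apply.
Duty = $961,239.26 × 0% = $0.00.
Total = $78,472.80 + $27,836.35 + $0.00 = $106,309.15.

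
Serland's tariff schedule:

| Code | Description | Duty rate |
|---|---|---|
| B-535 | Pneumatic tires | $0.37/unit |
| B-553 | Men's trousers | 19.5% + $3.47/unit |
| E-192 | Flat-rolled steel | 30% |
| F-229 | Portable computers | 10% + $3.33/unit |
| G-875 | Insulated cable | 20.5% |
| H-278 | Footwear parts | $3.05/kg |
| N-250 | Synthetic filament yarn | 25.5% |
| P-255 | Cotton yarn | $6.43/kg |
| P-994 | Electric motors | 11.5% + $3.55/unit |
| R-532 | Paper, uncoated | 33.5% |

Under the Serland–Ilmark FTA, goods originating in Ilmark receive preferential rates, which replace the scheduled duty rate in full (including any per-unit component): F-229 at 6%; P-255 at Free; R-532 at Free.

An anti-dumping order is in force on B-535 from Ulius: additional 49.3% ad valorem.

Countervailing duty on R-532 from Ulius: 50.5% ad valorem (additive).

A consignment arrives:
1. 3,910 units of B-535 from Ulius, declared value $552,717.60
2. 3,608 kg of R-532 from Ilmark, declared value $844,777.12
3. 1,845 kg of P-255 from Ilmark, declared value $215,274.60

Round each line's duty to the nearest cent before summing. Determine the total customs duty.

Line 1 (B-535, Ulius, 3,910 units, $552,717.60):
Base rate for B-535 is $0.37/unit.
Additional duty on B-535 from Ulius: +49.3% ad valorem. Applied ad valorem rate = 49.3%.
Duty = $552,717.60 × 49.3% + 3,910 × $0.37 = $273,936.48.
Line 2 (R-532, Ilmark, 3,608 kg, $844,777.12):
Base rate for R-532 is 33.5%.
Origin Ilmark qualifies under the Serland–Ilmark agreement and R-532 is covered: preferential rate Free applies instead.
The additional-duty order on R-532 targets Ulius, not Ilmark; it does not apply.
Duty = $844,777.12 × 0% = $0.00.
Line 3 (P-255, Ilmark, 1,845 kg, $215,274.60):
Base rate for P-255 is $6.43/kg.
Origin Ilmark qualifies under the Serland–Ilmark agreement and P-255 is covered: preferential rate Free applies instead.
Duty = $215,274.60 × 0% = $0.00.
Total = $273,936.48 + $0.00 + $0.00 = $273,936.48.

$273,936.48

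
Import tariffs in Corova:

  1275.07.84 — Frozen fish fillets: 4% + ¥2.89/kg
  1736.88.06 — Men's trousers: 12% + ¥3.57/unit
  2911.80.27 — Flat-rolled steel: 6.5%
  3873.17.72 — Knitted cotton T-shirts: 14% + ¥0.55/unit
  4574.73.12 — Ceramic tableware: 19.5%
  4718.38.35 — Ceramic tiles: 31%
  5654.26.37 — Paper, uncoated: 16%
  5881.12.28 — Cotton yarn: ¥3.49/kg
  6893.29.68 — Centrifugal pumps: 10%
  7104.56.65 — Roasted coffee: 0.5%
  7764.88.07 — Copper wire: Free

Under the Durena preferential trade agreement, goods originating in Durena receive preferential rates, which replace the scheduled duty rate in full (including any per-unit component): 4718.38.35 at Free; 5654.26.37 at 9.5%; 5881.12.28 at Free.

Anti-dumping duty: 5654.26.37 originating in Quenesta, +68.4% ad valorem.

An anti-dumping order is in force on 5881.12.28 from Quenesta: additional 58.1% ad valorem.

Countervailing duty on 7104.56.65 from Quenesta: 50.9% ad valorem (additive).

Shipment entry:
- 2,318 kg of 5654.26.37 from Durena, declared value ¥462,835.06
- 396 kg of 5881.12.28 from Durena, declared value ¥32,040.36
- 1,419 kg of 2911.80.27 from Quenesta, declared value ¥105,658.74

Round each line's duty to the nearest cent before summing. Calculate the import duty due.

¥50,837.15

Line 1 (5654.26.37, Durena, 2,318 kg, ¥462,835.06):
Base rate for 5654.26.37 is 16%.
Origin Durena qualifies under the Corova–Durena agreement and 5654.26.37 is covered: preferential rate 9.5% applies instead.
The additional-duty order on 5654.26.37 targets Quenesta, not Durena; it does not apply.
Duty = ¥462,835.06 × 9.5% = ¥43,969.33.
Line 2 (5881.12.28, Durena, 396 kg, ¥32,040.36):
Base rate for 5881.12.28 is ¥3.49/kg.
Origin Durena qualifies under the Corova–Durena agreement and 5881.12.28 is covered: preferential rate Free applies instead.
The additional-duty order on 5881.12.28 targets Quenesta, not Durena; it does not apply.
Duty = ¥32,040.36 × 0% = ¥0.00.
Line 3 (2911.80.27, Quenesta, 1,419 kg, ¥105,658.74):
Base rate for 2911.80.27 is 6.5%.
Duty = ¥105,658.74 × 6.5% = ¥6,867.82.
Total = ¥43,969.33 + ¥0.00 + ¥6,867.82 = ¥50,837.15.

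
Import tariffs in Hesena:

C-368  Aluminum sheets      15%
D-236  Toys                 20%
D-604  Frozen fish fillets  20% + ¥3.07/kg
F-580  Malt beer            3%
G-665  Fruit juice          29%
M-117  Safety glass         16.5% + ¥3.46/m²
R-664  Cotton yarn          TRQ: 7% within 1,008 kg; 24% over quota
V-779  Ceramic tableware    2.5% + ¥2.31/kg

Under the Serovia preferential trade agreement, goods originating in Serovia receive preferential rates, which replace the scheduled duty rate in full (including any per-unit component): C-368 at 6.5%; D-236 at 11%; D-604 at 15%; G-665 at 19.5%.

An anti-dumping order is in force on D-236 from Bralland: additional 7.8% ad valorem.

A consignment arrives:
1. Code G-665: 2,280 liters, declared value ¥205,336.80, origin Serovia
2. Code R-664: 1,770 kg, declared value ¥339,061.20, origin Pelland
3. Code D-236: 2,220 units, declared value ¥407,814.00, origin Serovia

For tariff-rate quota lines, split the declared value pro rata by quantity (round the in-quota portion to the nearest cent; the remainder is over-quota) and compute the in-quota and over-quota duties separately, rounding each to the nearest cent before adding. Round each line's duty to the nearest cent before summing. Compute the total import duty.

Line 1 (G-665, Serovia, 2,280 liters, ¥205,336.80):
Base rate for G-665 is 29%.
Origin Serovia qualifies under the Hesena–Serovia agreement and G-665 is covered: preferential rate 19.5% applies instead.
Duty = ¥205,336.80 × 19.5% = ¥40,040.68.
Line 2 (R-664, Pelland, 1,770 kg, ¥339,061.20):
Code R-664 is under a tariff-rate quota (threshold 1,008 kg). In-quota: 1,008 kg at 7%; over-quota: 762 kg at 24%.
Pro-rata value split: in-quota = ¥339,061.20 × 1,008/1,770 = ¥193,092.48; over-quota = ¥339,061.20 − ¥193,092.48 = ¥145,968.72.
In-quota duty = ¥193,092.48 × 7% = ¥13,516.47. Over-quota duty = ¥145,968.72 × 24% = ¥35,032.49.
Line duty = ¥13,516.47 + ¥35,032.49 = ¥48,548.96.
Line 3 (D-236, Serovia, 2,220 units, ¥407,814.00):
Base rate for D-236 is 20%.
Origin Serovia qualifies under the Hesena–Serovia agreement and D-236 is covered: preferential rate 11% applies instead.
The additional-duty order on D-236 targets Bralland, not Serovia; it does not apply.
Duty = ¥407,814.00 × 11% = ¥44,859.54.
Total = ¥40,040.68 + ¥48,548.96 + ¥44,859.54 = ¥133,449.18.

¥133,449.18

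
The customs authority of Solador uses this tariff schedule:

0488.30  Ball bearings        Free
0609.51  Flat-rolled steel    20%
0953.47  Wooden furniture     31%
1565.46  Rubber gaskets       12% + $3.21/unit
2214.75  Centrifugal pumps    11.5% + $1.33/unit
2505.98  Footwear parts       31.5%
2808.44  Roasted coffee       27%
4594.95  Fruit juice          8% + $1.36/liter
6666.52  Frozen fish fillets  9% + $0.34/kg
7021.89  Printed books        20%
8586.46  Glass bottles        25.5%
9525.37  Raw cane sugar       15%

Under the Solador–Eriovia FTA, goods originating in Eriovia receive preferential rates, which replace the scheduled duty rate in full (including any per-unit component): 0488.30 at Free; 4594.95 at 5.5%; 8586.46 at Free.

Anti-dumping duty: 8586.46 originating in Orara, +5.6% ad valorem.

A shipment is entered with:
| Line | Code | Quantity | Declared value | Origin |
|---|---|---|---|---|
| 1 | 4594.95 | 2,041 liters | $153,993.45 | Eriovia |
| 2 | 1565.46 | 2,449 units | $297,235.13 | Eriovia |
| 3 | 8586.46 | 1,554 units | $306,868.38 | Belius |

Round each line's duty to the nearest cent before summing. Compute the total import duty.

$130,250.59

Line 1 (4594.95, Eriovia, 2,041 liters, $153,993.45):
Base rate for 4594.95 is 8% + $1.36/liter.
Origin Eriovia qualifies under the Solador–Eriovia agreement and 4594.95 is covered: preferential rate 5.5% applies instead.
Duty = $153,993.45 × 5.5% = $8,469.64.
Line 2 (1565.46, Eriovia, 2,449 units, $297,235.13):
Base rate for 1565.46 is 12% + $3.21/unit.
Origin Eriovia is the FTA partner but 1565.46 is not on the preference list; base rate stands.
Duty = $297,235.13 × 12% + 2,449 × $3.21 = $43,529.51.
Line 3 (8586.46, Belius, 1,554 units, $306,868.38):
Base rate for 8586.46 is 25.5%.
8586.46 has an FTA preferential rate, but origin Belius is not Eriovia; base rate stands.
The additional-duty order on 8586.46 targets Orara, not Belius; it does not apply.
Duty = $306,868.38 × 25.5% = $78,251.44.
Total = $8,469.64 + $43,529.51 + $78,251.44 = $130,250.59.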